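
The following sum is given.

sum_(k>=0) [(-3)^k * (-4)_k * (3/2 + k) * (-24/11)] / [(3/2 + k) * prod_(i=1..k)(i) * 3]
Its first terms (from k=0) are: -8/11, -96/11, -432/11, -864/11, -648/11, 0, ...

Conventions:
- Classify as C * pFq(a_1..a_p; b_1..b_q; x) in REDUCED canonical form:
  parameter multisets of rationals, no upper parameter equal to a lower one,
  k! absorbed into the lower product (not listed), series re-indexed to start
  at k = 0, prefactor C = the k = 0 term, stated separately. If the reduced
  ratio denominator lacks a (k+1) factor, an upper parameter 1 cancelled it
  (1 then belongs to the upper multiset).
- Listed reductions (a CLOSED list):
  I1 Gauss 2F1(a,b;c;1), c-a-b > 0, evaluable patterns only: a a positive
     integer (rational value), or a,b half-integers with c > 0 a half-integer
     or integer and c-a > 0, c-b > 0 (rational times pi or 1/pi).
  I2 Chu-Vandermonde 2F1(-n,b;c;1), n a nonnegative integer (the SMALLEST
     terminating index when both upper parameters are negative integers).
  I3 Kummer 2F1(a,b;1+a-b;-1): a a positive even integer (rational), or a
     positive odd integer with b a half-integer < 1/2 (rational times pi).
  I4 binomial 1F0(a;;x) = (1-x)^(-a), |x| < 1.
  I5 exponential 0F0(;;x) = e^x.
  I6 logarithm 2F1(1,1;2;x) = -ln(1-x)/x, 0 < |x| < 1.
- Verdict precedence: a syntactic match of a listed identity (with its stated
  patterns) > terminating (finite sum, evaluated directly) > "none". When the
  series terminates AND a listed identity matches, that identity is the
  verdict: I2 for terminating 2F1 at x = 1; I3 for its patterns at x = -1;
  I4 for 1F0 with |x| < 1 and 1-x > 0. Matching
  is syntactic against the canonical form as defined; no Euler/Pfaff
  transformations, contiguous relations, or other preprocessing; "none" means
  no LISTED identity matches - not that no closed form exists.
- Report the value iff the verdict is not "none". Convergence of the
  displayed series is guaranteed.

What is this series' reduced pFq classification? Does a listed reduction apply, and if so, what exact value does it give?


With C = -8/11: the canonical form is 1F0(-4; -; -3). Verdict: terminating at k = 4: the factor (-4)_k kills every later term; summing the 5 survivors is exact. Value: -2048/11.

Structural cue: x = (-3) and the constant factors (prefactor -8/11) combine into one prefactor.
Term ratio: r(k) = (-3) * (k-4) / [(k+1)] - poly over poly, x = (-3) from leading terms; C = -8/11 at k = 0.


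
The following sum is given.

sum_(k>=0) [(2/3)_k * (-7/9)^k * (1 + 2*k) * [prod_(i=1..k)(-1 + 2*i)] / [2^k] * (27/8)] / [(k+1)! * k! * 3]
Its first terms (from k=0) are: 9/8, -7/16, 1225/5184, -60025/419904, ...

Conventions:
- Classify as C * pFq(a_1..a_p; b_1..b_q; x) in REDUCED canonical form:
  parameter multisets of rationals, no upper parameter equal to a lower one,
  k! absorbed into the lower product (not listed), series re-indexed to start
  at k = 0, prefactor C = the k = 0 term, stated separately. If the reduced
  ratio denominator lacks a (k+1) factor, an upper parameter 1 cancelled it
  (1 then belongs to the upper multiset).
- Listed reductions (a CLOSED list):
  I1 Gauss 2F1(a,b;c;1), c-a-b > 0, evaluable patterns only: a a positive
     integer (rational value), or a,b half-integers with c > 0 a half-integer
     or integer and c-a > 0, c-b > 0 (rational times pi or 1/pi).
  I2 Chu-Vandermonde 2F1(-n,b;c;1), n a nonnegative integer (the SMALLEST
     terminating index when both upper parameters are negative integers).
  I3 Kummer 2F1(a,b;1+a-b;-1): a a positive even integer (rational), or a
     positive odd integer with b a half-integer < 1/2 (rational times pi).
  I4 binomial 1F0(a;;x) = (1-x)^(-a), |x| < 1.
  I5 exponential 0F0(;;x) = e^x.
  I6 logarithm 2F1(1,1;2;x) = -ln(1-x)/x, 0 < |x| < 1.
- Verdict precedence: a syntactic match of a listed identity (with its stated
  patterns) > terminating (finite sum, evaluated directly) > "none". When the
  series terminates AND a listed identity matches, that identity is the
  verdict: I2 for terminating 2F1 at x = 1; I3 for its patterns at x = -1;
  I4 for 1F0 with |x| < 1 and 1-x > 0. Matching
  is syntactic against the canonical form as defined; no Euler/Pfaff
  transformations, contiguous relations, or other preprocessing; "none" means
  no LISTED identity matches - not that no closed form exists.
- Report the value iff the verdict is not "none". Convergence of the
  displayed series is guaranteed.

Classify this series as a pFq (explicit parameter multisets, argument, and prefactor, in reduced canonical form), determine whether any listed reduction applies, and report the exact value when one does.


Prefactor 9/8, argument -7/9: 2F1 with upper {2/3, 3/2} over lower {2}. Verdict: none. No listed pattern accepts 2F1(2/3, 3/2; 2; -7/9).

Key observation: t_0 being 9/8, the (2k+1) factor (C = 9/8, x = -7/9) shifts (1/2)_k to (3/2)_k.
Term ratio: r(k) = (-7/9) * (k+2/3) (k+3/2) / [(k+2) (k+1)] - poly over poly, x = (-7/9) from leading terms; C = 9/8 at k = 0.


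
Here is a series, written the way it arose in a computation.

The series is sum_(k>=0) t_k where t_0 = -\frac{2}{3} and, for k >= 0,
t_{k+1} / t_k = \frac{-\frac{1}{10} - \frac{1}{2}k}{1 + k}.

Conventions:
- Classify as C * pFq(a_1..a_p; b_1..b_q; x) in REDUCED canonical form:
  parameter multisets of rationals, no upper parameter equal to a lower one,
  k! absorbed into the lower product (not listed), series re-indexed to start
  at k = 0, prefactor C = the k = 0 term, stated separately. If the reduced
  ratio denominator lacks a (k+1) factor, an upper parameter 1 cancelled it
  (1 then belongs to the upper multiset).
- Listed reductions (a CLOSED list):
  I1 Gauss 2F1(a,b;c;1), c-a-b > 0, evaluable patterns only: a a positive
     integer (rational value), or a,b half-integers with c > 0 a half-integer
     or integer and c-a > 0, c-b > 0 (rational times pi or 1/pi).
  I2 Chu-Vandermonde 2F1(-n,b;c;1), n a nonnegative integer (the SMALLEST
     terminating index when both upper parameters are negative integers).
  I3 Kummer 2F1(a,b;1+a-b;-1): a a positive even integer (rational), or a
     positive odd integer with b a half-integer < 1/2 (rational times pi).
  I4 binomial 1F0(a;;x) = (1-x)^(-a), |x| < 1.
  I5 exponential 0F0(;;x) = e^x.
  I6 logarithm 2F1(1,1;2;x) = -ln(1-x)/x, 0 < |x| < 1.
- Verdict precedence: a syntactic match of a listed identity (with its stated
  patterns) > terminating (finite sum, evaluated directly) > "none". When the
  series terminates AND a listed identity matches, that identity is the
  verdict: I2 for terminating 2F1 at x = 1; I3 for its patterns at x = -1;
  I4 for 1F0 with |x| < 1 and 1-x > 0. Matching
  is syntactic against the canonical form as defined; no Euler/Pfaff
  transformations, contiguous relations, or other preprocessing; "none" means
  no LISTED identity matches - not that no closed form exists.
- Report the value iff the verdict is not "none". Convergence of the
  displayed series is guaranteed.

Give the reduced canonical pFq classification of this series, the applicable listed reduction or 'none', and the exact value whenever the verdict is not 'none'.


x = -\frac{1}{2} here; the reduced form reads 1F0, upper {\frac{1}{5}}, lower {-}, C = -\frac{2}{3}. Verdict: binomial (I4) matches (the 1F0 binomial series: exponent -1/5, x = -\frac{1}{2}). Value: \left(-\frac{2}{3}\right) \cdot \left(\frac{3}{2}\right)^{-\frac{1}{5}}.

First insight: x = -\frac{1}{2} and factor the ratio over Q (C = -2/3): negated roots = parameters.
Term ratio: r(k) = -\frac{1}{2} * (k+\frac{1}{5}) / [(k+1)] - rational; roots negated = parameters, x = -\frac{1}{2}, C = -\frac{2}{3}.


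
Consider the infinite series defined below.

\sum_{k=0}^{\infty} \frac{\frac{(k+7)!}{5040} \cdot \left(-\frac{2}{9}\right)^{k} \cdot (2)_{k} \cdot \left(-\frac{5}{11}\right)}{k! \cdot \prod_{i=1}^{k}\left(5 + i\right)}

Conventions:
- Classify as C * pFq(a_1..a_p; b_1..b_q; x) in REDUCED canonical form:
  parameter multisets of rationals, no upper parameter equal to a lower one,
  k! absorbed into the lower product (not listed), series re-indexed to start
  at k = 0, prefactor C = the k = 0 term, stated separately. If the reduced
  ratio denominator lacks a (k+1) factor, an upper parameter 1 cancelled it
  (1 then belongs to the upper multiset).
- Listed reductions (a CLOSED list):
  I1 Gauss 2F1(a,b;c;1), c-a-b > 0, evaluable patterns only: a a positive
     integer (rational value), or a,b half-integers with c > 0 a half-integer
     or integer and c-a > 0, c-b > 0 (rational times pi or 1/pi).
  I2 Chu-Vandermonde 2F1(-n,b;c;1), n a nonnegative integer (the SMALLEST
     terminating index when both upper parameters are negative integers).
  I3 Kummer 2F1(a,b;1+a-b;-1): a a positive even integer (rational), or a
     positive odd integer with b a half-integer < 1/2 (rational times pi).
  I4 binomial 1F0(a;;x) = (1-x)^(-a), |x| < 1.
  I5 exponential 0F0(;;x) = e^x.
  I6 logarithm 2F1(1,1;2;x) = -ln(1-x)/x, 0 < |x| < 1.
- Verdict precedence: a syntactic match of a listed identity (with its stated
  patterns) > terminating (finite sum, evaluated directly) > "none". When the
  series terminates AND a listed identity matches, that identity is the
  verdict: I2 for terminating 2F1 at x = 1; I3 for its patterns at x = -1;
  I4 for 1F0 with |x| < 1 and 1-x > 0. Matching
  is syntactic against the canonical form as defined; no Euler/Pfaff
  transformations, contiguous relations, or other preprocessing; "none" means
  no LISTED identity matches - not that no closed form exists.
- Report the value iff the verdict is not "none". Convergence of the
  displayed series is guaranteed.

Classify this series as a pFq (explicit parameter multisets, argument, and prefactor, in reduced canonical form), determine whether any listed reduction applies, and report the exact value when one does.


First insight: x = -\frac{2}{9} and the factorial ratio (C = -5/11, x = -2/9) (k+a-1)!/(a-1)! is a rising factorial (a)_k.
Ratio: r(k) = -\frac{2}{9} * (k+2) (k+8) / [(k+6) (k+1)] - rational in k. x = -\frac{2}{9}; t_0 = -\frac{5}{11}; negate the roots.

Reduced: x = -\frac{2}{9}, 2F1, upper = {2, 8}, lower = {6}, C = -\frac{5}{11}. Verdict: none here - no I1-I6 shape fits x = -\frac{2}{9} with lower {6}.


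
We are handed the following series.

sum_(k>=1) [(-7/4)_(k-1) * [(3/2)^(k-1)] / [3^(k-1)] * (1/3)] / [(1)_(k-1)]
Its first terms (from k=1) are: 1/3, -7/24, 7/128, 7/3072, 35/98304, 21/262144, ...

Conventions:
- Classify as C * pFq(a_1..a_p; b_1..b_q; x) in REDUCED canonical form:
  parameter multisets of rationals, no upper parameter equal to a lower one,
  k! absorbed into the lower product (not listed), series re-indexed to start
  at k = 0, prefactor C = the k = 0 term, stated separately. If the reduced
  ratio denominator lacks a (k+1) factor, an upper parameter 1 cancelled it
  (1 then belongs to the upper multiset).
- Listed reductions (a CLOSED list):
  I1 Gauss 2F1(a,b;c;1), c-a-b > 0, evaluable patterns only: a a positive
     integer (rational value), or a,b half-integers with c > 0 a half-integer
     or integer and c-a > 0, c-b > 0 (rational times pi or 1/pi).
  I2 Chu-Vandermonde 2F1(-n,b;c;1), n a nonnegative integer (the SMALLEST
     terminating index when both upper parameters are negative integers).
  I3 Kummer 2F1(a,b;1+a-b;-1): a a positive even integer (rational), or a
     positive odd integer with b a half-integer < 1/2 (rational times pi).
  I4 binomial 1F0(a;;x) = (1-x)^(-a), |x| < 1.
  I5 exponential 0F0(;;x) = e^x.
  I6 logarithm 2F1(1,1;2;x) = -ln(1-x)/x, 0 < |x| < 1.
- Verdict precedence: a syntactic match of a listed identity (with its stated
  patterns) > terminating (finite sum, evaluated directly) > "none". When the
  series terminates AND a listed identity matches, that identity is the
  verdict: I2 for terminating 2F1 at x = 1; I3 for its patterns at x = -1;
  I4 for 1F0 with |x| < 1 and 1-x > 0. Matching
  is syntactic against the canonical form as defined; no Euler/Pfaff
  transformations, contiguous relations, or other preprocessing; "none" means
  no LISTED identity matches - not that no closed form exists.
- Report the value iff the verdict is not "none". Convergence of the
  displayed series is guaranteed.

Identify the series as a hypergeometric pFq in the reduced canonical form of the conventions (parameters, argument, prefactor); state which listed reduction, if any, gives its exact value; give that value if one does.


Reduced: x = 1/2, 1F0, upper = {-7/4}, lower = {-}, C = 1/3. Verdict: binomial (I4) matches (the 1F0 binomial series: exponent 7/4, x = 1/2). Hence: (1/3) * (1/2)^(7/4).

First insight: from the first term 1/3: (1)_k (C = 1/3, x = 1/2) is k! itself.
Term ratio: r(k) = (1/2) * (k-7/4) / [(k+1)] - rational in k, leading ratio (1/2); with t_0 = 1/3, classification follows.


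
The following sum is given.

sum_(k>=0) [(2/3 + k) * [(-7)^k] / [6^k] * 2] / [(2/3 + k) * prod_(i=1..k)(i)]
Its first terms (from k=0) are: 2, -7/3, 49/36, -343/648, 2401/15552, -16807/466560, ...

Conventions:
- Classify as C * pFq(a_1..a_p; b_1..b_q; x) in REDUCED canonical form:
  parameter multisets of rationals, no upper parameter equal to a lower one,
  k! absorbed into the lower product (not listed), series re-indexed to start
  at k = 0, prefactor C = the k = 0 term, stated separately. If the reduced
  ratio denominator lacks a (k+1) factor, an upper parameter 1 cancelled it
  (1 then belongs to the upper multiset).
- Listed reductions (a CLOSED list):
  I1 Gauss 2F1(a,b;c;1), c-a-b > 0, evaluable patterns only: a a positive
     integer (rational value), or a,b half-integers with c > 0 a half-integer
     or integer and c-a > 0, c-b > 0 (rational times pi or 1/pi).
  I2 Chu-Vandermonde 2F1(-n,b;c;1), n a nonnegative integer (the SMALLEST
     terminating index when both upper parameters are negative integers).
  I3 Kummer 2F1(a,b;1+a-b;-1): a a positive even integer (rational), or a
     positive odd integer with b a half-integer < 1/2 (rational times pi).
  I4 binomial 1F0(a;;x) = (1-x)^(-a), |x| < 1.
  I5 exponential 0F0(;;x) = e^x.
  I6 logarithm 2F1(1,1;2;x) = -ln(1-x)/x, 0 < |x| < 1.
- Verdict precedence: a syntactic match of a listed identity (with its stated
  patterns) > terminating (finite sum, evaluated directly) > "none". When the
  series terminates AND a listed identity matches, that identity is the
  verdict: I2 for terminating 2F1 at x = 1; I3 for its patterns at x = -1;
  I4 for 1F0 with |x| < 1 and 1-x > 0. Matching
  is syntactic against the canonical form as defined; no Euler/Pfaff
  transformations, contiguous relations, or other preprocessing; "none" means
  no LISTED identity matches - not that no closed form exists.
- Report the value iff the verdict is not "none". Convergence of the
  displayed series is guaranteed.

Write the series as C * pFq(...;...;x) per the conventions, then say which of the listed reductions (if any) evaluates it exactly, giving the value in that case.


Canonical form: C = 2 times 0F0 with upper {-}, lower {-}, x = -7/6. Verdict: the exponential series (I5) fires (the 0F0 exponential series at x = -7/6). Its exact value is 2 * e^(-7/6).

The tell: with t_0 = 2, the factor k + 2/3 cancels (top and bottom), leaving prefactor 2.
Step ratio: r(k) = (-7/6) * 1 / [(k+1)] - rational in k, leading ratio (-7/6); with t_0 = 2, classification follows.


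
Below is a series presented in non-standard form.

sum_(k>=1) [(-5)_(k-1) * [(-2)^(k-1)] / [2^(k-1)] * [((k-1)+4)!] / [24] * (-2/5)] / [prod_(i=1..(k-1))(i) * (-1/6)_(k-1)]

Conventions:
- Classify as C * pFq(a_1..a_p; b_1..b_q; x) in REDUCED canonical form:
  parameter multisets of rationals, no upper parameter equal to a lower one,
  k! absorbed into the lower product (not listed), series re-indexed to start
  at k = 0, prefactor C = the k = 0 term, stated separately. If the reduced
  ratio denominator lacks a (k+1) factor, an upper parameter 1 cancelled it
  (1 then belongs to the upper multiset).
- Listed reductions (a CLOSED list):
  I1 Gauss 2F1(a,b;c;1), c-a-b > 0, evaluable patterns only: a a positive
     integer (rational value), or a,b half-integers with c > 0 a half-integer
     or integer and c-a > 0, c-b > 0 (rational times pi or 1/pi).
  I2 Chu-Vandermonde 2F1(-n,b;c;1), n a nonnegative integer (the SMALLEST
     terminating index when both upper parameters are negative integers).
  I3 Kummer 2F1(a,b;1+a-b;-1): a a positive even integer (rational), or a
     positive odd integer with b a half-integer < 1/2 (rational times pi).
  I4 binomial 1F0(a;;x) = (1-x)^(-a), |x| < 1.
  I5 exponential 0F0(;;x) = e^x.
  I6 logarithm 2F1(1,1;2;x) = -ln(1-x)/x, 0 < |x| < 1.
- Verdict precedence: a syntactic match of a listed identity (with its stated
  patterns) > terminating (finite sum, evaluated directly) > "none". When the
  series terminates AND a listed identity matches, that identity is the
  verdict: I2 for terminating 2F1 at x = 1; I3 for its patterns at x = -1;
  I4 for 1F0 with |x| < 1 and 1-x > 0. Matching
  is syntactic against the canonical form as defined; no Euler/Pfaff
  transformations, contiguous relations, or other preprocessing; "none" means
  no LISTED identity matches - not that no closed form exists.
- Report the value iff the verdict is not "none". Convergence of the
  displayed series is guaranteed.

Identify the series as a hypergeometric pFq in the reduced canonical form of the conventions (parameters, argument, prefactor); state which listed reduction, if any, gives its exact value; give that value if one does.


Key observation: with t_0 = -2/5, the two k-th powers (prefactor -2/5) combine into one argument.
Consecutive-term ratio: r(k) = (-1) * (k-5) (k+5) / [(k-1/6) (k+1)] - rational in k. x = (-1); t_0 = -2/5; negate the roots.

This is -2/5 * 2F1(-5, 5; -1/6; -1) in reduced canonical form. Verdict: terminating (-5 upstairs). 6 nonzero terms in all; added directly. Hence: 237989186/21505.


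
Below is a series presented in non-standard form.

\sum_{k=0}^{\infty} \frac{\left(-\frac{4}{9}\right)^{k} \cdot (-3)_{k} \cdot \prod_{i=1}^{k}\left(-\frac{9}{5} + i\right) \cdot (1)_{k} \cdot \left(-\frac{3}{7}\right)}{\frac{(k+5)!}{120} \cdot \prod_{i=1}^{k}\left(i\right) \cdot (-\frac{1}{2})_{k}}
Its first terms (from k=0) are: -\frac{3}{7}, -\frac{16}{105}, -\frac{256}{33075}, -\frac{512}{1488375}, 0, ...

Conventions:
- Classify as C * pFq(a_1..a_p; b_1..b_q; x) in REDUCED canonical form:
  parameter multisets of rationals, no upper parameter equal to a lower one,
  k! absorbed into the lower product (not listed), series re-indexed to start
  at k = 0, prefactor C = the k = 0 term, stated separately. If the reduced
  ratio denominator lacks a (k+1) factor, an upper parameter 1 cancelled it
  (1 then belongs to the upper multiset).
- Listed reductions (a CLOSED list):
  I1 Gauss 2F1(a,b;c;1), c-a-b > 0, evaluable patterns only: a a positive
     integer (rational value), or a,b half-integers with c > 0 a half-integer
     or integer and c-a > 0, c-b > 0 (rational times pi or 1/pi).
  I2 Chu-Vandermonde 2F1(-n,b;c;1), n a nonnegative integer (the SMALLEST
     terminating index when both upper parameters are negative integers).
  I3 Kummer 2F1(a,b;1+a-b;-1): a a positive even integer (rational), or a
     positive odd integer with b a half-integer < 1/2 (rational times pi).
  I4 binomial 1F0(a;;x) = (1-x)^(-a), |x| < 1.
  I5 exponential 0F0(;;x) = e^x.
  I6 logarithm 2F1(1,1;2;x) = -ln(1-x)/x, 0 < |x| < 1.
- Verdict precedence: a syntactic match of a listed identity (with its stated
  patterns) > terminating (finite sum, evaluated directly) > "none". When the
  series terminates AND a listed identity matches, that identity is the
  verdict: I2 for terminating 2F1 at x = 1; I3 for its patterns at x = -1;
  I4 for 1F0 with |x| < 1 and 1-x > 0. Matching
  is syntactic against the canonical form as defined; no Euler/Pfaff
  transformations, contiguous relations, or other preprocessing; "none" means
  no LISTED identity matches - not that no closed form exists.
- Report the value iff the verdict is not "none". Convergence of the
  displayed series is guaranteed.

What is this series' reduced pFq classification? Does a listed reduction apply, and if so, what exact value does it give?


The series (x = -\frac{4}{9}) is 3F2: upper {-3, -\frac{4}{5}, 1}, lower {-\frac{1}{2}, 6}, prefactor -\frac{3}{7}. Verdict: terminating (-3 upstairs). 4 nonzero terms in all; added directly. Exact value: -\frac{876707}{1488375}.

Key step: t_0 being -\frac{3}{7}, the denominator's factorial ratio (C = -3/7) is a lower Pochhammer.
Term ratio: r(k) = -\frac{4}{9} * (k-3) (k-\frac{4}{5}) (k+1) / [(k-\frac{1}{2}) (k+6) (k+1)] - rational; roots negated = parameters, x = -\frac{4}{9}, C = -\frac{3}{7}.


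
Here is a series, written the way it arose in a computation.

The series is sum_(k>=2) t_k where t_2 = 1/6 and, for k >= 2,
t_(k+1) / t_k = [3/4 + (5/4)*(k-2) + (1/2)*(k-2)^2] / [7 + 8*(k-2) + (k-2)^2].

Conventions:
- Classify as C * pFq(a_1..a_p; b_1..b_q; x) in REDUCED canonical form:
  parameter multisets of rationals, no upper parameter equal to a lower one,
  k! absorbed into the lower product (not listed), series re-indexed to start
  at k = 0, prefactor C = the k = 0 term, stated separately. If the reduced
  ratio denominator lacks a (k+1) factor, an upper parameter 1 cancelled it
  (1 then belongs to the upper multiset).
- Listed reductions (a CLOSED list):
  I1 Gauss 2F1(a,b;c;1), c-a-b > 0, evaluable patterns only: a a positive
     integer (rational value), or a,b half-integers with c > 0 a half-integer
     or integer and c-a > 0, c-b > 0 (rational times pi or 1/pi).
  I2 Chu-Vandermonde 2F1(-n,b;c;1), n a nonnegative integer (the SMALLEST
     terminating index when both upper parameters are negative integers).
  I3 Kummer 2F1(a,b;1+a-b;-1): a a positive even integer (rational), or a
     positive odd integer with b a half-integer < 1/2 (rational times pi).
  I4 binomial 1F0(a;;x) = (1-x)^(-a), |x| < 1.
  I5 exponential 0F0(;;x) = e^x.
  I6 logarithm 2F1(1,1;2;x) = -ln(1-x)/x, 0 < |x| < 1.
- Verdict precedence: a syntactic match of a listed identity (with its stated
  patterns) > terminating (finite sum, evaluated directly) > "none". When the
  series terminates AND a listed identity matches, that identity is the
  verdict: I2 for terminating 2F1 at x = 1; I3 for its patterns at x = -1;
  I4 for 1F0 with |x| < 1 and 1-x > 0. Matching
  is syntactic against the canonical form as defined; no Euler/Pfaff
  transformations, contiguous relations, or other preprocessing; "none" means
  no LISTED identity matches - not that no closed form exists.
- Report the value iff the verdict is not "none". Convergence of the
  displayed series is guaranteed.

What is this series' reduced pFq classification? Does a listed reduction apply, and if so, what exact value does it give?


The tell: x = (1/2) and roots of the ratio polynomials (prefactor 1/6) are the negated parameters.
Ratio: r(k) = (1/2) * (k+1) (k+3/2) / [(k+7) (k+1)] ; factor over Q: parameters, x = (1/2), and C = 1/6.

At argument 1/2: a 2F1 with upper {1, 3/2}, lower {7}, scaled by C = 1/6. Verdict: none. Every listed pattern misses the 2F1 form at 1/2, upper {1, 3/2}.


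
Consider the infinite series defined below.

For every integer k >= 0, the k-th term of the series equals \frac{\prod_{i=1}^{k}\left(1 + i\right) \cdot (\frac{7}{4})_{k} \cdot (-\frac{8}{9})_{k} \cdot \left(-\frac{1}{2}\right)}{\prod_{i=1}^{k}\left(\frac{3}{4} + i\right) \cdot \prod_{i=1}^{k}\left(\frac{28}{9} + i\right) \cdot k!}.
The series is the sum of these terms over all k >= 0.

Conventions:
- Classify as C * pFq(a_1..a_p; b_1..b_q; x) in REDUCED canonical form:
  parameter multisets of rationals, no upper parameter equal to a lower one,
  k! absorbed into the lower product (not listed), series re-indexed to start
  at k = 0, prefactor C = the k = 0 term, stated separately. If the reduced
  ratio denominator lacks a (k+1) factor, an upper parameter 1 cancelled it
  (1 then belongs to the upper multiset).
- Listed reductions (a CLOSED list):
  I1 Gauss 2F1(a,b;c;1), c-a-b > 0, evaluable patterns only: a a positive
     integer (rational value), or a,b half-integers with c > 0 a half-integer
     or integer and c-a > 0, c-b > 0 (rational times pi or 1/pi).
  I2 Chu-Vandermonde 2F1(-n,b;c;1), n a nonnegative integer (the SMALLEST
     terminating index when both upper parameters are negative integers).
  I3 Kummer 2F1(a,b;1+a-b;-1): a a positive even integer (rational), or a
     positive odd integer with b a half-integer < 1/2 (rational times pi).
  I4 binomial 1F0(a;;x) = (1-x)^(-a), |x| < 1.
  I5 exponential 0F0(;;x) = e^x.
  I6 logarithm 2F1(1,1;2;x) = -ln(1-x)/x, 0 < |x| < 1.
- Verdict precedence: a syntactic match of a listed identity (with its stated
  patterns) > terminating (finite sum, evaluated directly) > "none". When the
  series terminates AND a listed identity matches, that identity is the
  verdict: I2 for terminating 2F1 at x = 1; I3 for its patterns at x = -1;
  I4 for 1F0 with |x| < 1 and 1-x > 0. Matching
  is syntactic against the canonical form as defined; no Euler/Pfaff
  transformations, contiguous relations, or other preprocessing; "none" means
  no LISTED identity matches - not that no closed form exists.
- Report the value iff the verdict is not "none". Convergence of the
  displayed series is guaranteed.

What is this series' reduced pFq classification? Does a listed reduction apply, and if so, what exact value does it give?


Reduced: x = 1, 2F1, upper = {-\frac{8}{9}, 2}, lower = {\frac{37}{9}}, C = -\frac{1}{2}. Verdict: the Gauss summation I1 applies (x = 1: the Gamma ratio telescopes since c-a-b = 3 > 0 and a = 2 in Z>0). Value: -\frac{133}{486}.

The tell: t_0 = -\frac{1}{2} here, and the parameter 7/4 appears in both the upper and lower lists and cancels.
Term ratio: r(k) = 1 * (k-\frac{8}{9}) (k+2) / [(k+\frac{37}{9}) (k+1)] ; factor over Q: parameters, x = 1, and C = -\frac{1}{2}.


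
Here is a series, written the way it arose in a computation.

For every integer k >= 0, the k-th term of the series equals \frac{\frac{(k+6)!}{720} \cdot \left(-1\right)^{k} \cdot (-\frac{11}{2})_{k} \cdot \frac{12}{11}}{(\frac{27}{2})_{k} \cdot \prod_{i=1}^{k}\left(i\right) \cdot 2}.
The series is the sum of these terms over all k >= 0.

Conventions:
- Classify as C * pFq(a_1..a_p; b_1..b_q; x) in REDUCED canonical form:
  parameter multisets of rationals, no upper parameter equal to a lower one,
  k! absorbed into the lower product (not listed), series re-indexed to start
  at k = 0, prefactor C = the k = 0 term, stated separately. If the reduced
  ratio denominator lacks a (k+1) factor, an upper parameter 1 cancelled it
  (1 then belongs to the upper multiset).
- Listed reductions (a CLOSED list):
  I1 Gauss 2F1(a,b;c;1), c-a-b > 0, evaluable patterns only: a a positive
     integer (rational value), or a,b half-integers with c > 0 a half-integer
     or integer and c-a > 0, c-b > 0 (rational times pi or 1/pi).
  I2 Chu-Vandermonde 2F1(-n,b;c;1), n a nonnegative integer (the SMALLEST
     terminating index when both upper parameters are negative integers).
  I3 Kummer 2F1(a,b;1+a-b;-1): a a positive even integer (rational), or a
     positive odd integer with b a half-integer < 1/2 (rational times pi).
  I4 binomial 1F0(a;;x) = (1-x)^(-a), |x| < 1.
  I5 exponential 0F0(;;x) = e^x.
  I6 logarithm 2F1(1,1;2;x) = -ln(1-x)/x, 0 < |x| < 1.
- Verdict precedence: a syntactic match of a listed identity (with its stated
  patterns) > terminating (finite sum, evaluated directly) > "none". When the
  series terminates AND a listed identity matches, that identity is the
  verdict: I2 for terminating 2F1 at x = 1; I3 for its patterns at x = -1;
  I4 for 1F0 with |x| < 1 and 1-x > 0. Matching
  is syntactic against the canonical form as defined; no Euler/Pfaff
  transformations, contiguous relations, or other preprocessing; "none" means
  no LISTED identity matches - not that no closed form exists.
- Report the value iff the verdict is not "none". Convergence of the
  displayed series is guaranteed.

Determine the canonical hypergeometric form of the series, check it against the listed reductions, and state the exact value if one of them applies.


Canonical form: C = \frac{6}{11} times 2F1 with upper {-\frac{11}{2}, 7}, lower {\frac{27}{2}}, x = -1. Verdict: this is the Kummer evaluation I3 (x = -1; c = \frac{27}{2} equals 1+a-b for upper {-\frac{11}{2}, 7}: listed pattern). Exact value: \frac{253514625}{134217728} \cdot \pi.

The tell: from the first term \frac{6}{11}: the product of the first k integers (prefactor 6/11) is k!.
Ratio: r(k) = -1 * (k-\frac{11}{2}) (k+7) / [(k+\frac{27}{2}) (k+1)] ; factor over Q: parameters, x = -1, and C = \frac{6}{11}.


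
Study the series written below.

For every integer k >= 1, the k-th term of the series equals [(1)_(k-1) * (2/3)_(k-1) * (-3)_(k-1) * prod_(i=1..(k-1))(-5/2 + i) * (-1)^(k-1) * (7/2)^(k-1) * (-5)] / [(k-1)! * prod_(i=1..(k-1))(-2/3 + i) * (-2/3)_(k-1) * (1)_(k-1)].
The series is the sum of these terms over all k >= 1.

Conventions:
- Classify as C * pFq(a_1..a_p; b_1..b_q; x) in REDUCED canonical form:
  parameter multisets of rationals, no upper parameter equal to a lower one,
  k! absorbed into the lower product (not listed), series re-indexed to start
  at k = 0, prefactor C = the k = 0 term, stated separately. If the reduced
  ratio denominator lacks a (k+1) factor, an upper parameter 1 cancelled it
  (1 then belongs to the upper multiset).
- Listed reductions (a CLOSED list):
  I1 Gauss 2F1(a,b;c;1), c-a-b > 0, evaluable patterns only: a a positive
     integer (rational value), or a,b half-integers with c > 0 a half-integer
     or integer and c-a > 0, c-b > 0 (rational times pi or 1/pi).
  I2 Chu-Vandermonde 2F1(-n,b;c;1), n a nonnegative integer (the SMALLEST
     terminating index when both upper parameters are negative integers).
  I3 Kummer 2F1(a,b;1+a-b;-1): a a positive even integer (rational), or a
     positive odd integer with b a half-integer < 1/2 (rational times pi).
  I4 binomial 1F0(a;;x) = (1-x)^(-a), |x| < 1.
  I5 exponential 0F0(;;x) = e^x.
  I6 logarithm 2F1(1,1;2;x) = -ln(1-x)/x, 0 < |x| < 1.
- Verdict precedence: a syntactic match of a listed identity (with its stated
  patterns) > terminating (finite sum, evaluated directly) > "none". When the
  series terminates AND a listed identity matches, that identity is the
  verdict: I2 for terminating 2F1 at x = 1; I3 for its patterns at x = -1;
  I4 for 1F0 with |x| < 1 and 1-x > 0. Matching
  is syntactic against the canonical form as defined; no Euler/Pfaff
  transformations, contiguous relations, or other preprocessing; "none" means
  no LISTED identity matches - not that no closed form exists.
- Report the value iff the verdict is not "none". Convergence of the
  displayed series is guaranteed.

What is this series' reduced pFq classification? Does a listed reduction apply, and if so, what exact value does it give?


x = -7/2 here; the reduced form reads 3F2, upper {-3, -3/2, 2/3}, lower {-2/3, 1/3}, C = -5. Verdict: terminating - upper parameter -3 makes this a finite sum (last index 3), evaluated exactly. Hence: 266795/128.

Key observation: from the first term -5: the lower running product (C = -5, x = -7/2) is a rising factorial.
Term ratio: r(k) = (-7/2) * (k-3) (k-3/2) (k+2/3) / [(k-2/3) (k+1/3) (k+1)] - rational; roots negated = parameters, x = (-7/2), C = -5.


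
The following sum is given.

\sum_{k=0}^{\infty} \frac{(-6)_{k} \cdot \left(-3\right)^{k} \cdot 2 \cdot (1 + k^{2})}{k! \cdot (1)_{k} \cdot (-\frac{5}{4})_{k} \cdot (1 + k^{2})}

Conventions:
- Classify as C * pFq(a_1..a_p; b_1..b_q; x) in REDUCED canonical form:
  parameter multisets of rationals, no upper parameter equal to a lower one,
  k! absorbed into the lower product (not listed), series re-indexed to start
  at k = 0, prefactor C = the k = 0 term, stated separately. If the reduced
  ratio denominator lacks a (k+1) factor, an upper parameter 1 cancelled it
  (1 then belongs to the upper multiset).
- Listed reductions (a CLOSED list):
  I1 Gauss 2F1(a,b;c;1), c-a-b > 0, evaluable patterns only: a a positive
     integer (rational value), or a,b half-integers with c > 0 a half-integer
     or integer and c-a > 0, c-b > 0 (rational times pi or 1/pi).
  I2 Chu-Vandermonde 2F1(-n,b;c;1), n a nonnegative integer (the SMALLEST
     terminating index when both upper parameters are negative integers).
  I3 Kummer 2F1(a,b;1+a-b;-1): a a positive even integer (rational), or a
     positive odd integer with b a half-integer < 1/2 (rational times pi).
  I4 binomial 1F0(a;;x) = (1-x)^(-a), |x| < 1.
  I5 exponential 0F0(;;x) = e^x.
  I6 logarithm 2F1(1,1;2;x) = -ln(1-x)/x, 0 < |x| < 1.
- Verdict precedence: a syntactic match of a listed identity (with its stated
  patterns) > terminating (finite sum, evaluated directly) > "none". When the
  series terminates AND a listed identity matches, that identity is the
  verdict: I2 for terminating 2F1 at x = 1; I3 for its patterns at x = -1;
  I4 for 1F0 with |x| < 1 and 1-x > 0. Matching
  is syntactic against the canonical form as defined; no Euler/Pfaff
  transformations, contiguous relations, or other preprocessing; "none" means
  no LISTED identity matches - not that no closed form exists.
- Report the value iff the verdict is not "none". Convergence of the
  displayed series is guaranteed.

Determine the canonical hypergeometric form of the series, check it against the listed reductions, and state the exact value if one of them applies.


With C = 2: the canonical form is 1F2(-6; -\frac{5}{4}, 1; -3). Verdict: terminating. With -6 upstairs the series is a 7-term polynomial sum; evaluated term by term. Hence: \frac{13880018}{9625}.

Key observation: from the first term 2: k^2 + 1 divides numerator and denominator alike; prefactor 2 after cancelling.
Ratio: r(k) = -3 * (k-6) / [(k-\frac{5}{4}) (k+1) (k+1)] - rational in k. x = -3; t_0 = 2; negate the roots.


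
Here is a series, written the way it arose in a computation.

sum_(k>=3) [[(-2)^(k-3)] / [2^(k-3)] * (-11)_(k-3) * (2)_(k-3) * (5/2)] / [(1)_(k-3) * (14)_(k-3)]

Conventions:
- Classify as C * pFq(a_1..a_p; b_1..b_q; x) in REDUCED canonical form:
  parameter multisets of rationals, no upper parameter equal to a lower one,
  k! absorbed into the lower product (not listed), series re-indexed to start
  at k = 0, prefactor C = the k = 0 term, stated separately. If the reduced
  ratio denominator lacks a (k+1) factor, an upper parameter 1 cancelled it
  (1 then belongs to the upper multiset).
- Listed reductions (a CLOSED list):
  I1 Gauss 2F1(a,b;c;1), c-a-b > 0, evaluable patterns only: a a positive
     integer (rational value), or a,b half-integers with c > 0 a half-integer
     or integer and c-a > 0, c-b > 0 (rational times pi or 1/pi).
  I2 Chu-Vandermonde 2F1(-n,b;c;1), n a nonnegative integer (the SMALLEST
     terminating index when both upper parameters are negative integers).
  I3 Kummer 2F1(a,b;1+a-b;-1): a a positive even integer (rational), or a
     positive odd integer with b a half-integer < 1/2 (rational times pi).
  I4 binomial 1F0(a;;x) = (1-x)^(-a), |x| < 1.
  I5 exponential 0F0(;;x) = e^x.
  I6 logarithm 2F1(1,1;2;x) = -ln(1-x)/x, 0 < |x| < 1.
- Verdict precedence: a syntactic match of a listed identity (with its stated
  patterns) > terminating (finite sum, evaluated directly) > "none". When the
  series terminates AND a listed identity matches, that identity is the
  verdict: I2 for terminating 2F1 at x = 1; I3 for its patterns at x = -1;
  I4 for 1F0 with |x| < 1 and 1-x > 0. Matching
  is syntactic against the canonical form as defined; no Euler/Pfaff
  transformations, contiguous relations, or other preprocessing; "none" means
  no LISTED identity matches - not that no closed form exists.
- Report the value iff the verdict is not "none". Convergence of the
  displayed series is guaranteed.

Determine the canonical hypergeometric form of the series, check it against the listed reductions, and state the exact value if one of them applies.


Reduced: x = -1, 2F1, upper = {-11, 2}, lower = {14}, C = 5/2. Verdict: this is Kummer (I3) (x = -1; c = 14 equals 1+a-b for upper {-11, 2}: listed pattern). Exact value: 65/4.

Key observation: with t_0 = 5/2, (1)_k (prefactor 5/2) is k! itself.
Adjacent-term ratio: r(k) = (-1) * (k-11) (k+2) / [(k+14) (k+1)] - rational in k, leading ratio (-1); with t_0 = 5/2, classification follows.


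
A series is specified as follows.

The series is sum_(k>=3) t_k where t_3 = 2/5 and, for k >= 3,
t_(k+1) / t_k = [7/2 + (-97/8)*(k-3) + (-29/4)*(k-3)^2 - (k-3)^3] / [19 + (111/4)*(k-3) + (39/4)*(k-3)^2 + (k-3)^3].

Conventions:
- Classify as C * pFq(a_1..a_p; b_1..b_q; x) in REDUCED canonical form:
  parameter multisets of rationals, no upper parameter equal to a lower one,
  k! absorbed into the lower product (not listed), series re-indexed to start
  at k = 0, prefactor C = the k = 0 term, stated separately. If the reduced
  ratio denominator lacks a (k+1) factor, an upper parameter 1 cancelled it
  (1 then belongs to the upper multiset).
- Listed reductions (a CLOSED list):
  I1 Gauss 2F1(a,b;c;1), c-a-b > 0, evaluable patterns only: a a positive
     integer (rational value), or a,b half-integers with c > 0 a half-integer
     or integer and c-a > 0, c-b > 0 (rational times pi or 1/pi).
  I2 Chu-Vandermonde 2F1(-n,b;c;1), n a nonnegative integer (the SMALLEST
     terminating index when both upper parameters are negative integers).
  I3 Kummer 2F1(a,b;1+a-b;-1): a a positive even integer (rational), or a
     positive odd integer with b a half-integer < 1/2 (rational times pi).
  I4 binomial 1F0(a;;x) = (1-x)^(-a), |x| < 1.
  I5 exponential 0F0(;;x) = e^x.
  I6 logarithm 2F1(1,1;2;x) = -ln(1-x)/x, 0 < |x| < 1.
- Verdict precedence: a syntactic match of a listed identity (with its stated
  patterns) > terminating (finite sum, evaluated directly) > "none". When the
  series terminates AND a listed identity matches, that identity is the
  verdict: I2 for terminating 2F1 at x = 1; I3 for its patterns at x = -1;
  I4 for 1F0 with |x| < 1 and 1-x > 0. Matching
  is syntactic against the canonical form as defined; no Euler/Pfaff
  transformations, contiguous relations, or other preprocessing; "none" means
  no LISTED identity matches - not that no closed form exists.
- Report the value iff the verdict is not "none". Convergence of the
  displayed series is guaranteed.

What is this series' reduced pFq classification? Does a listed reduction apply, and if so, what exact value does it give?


Classification (C = 2/5): 2F1 with upper {-1/4, 7/2}, lower {19/4}, argument x = -1. Verdict: no listed reduction: x = -1 and upper {-1/4, 7/2} fail every I1-I6 pattern.

Key step: from the first term 2/5: factor the ratio over Q (prefactor 2/5): negated roots = parameters.
Ratio: r(k) = (-1) * (k-1/4) (k+7/2) / [(k+19/4) (k+1)] - rational; roots negated = parameters, x = (-1), C = 2/5.


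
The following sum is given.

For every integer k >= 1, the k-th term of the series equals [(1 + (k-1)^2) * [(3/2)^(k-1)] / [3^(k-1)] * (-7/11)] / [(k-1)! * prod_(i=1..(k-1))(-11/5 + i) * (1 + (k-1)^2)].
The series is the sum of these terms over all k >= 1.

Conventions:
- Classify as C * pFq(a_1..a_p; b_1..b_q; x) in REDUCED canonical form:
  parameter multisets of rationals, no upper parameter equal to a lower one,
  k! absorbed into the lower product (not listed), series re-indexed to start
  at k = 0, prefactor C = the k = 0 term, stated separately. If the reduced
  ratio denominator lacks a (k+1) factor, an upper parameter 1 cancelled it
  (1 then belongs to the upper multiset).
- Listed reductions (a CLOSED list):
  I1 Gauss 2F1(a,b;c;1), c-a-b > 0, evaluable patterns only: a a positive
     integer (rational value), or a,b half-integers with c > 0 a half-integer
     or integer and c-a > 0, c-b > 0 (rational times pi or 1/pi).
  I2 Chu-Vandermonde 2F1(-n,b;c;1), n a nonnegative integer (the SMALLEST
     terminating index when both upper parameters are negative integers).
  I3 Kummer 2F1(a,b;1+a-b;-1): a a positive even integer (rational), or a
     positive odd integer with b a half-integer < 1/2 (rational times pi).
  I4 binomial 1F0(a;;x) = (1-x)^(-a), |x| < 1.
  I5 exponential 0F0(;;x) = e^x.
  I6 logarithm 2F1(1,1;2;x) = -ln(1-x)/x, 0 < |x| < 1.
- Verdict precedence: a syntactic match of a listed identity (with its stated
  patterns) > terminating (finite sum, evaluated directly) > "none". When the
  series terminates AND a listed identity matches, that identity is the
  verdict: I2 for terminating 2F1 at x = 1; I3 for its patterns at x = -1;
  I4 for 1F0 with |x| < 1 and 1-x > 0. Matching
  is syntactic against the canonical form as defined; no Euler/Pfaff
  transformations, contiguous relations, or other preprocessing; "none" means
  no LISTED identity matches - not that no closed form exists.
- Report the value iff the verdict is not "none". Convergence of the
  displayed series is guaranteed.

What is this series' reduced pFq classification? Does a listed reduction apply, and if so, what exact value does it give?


x = 1/2 here; the reduced form reads 0F1, upper {-}, lower {-6/5}, C = -7/11. Verdict: no listed reduction: x = 1/2 and upper {-} fail every I1-I6 pattern.

Structural cue: t_0 = -7/11 here, and the factor k^2 + 1 cancels (top and bottom), leaving C = -7/11, x = 1/2.
Step ratio: r(k) = (1/2) * 1 / [(k-6/5) (k+1)] - rational in k, leading ratio (1/2); with t_0 = -7/11, classification follows.
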